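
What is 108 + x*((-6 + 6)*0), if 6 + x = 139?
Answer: 108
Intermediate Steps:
x = 133 (x = -6 + 139 = 133)
108 + x*((-6 + 6)*0) = 108 + 133*((-6 + 6)*0) = 108 + 133*(0*0) = 108 + 133*0 = 108 + 0 = 108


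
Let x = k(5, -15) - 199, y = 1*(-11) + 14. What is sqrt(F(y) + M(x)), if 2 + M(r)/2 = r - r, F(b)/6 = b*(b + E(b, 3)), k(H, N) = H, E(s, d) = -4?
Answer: I*sqrt(22) ≈ 4.6904*I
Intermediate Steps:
y = 3 (y = -11 + 14 = 3)
F(b) = 6*b*(-4 + b) (F(b) = 6*(b*(b - 4)) = 6*(b*(-4 + b)) = 6*b*(-4 + b))
x = -194 (x = 5 - 199 = -194)
M(r) = -4 (M(r) = -4 + 2*(r - r) = -4 + 2*0 = -4 + 0 = -4)
sqrt(F(y) + M(x)) = sqrt(6*3*(-4 + 3) - 4) = sqrt(6*3*(-1) - 4) = sqrt(-18 - 4) = sqrt(-22) = I*sqrt(22)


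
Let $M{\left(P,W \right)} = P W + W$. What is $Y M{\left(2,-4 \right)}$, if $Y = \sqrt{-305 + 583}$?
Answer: $- 12 \sqrt{278} \approx -200.08$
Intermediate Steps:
$M{\left(P,W \right)} = W + P W$
$Y = \sqrt{278} \approx 16.673$
$Y M{\left(2,-4 \right)} = \sqrt{278} \left(- 4 \left(1 + 2\right)\right) = \sqrt{278} \left(\left(-4\right) 3\right) = \sqrt{278} \left(-12\right) = - 12 \sqrt{278}$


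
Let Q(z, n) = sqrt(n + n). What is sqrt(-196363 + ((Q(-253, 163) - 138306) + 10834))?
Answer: sqrt(-323835 + sqrt(326)) ≈ 569.05*I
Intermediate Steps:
Q(z, n) = sqrt(2)*sqrt(n) (Q(z, n) = sqrt(2*n) = sqrt(2)*sqrt(n))
sqrt(-196363 + ((Q(-253, 163) - 138306) + 10834)) = sqrt(-196363 + ((sqrt(2)*sqrt(163) - 138306) + 10834)) = sqrt(-196363 + ((sqrt(326) - 138306) + 10834)) = sqrt(-196363 + ((-138306 + sqrt(326)) + 10834)) = sqrt(-196363 + (-127472 + sqrt(326))) = sqrt(-323835 + sqrt(326))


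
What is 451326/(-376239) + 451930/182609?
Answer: 29205833912/22901542517 ≈ 1.2753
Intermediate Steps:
451326/(-376239) + 451930/182609 = 451326*(-1/376239) + 451930*(1/182609) = -150442/125413 + 451930/182609 = 29205833912/22901542517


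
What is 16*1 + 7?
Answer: 23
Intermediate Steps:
16*1 + 7 = 16 + 7 = 23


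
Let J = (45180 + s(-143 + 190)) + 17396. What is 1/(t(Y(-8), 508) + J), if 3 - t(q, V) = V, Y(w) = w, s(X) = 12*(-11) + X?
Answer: 1/61986 ≈ 1.6133e-5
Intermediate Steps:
s(X) = -132 + X
t(q, V) = 3 - V
J = 62491 (J = (45180 + (-132 + (-143 + 190))) + 17396 = (45180 + (-132 + 47)) + 17396 = (45180 - 85) + 17396 = 45095 + 17396 = 62491)
1/(t(Y(-8), 508) + J) = 1/((3 - 1*508) + 62491) = 1/((3 - 508) + 62491) = 1/(-505 + 62491) = 1/61986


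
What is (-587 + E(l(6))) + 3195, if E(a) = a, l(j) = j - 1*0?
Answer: 2614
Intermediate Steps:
l(j) = j (l(j) = j + 0 = j)
(-587 + E(l(6))) + 3195 = (-587 + 6) + 3195 = -581 + 3195 = 2614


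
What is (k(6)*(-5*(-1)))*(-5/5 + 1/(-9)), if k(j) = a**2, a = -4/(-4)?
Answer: -50/9 ≈ -5.5556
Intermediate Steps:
a = 1 (a = -4*(-1/4) = 1)
k(j) = 1 (k(j) = 1**2 = 1)
(k(6)*(-5*(-1)))*(-5/5 + 1/(-9)) = (1*(-5*(-1)))*(-5/5 + 1/(-9)) = (1*5)*(-5*1/5 + 1*(-1/9)) = 5*(-1 - 1/9) = 5*(-10/9) = -50/9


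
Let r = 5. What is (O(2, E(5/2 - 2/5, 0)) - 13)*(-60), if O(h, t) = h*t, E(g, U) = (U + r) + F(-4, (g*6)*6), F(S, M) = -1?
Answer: 300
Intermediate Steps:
E(g, U) = 4 + U (E(g, U) = (U + 5) - 1 = (5 + U) - 1 = 4 + U)
(O(2, E(5/2 - 2/5, 0)) - 13)*(-60) = (2*(4 + 0) - 13)*(-60) = (2*4 - 13)*(-60) = (8 - 13)*(-60) = -5*(-60) = 300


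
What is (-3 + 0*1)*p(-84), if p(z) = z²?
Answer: -21168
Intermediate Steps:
(-3 + 0*1)*p(-84) = (-3 + 0*1)*(-84)² = (-3 + 0)*7056 = -3*7056 = -21168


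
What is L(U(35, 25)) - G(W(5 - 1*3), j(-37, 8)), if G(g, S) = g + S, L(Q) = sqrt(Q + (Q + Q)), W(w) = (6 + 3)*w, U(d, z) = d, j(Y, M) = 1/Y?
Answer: -665/37 + sqrt(105) ≈ -7.7260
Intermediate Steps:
W(w) = 9*w
L(Q) = sqrt(3)*sqrt(Q) (L(Q) = sqrt(Q + 2*Q) = sqrt(3*Q) = sqrt(3)*sqrt(Q))
G(g, S) = S + g
L(U(35, 25)) - G(W(5 - 1*3), j(-37, 8)) = sqrt(3)*sqrt(35) - (1/(-37) + 9*(5 - 1*3)) = sqrt(105) - (-1/37 + 9*(5 - 3)) = sqrt(105) - (-1/37 + 9*2) = sqrt(105) - (-1/37 + 18) = sqrt(105) - 1*665/37 = sqrt(105) - 665/37 = -665/37 + sqrt(105)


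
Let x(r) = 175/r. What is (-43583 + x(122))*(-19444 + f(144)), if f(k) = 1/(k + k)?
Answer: 9924746571107/11712 ≈ 8.4740e+8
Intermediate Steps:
f(k) = 1/(2*k)
(-43583 + x(122))*(-19444 + f(144)) = (-43583 + 175/122)*(-19444 + (½)/144) = (-43583 + 175*(1/122))*(-19444 + (½)*(1/144)) = (-43583 + 175/122)*(-19444 + 1/288) = -5316951/122*(-5599871/288) = 9924746571107/11712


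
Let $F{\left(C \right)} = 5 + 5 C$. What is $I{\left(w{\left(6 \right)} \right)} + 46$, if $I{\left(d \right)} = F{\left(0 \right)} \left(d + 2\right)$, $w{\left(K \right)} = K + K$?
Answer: $116$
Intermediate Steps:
$w{\left(K \right)} = 2 K$
$I{\left(d \right)} = 10 + 5 d$ ($I{\left(d \right)} = \left(5 + 5 \cdot 0\right) \left(d + 2\right) = \left(5 + 0\right) \left(2 + d\right) = 5 \left(2 + d\right) = 10 + 5 d$)
$I{\left(w{\left(6 \right)} \right)} + 46 = \left(10 + 5 \cdot 2 \cdot 6\right) + 46 = \left(10 + 5 \cdot 12\right) + 46 = \left(10 + 60\right) + 46 = 70 + 46 = 116$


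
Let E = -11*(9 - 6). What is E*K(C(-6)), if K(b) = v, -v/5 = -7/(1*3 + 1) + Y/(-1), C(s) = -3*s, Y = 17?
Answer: -12375/4 ≈ -3093.8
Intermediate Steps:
E = -33 (E = -11*3 = -33)
v = 375/4 (v = -5*(-7/(1*3 + 1) + 17/(-1)) = -5*(-7/(3 + 1) + 17*(-1)) = -5*(-7/4 - 17) = -5*(-75/4) = 375/4 ≈ 93.750)
K(b) = 375/4
E*K(C(-6)) = -33*375/4 = -12375/4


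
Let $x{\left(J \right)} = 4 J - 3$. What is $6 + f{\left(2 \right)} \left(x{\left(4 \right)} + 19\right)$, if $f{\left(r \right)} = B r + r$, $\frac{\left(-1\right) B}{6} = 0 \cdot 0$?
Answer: $70$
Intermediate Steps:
$x{\left(J \right)} = -3 + 4 J$
$B = 0$ ($B = - 6 \cdot 0 \cdot 0 = \left(-6\right) 0 = 0$)
$f{\left(r \right)} = r$ ($f{\left(r \right)} = 0 r + r = 0 + r = r$)
$6 + f{\left(2 \right)} \left(x{\left(4 \right)} + 19\right) = 6 + 2 \left(\left(-3 + 4 \cdot 4\right) + 19\right) = 6 + 2 \left(\left(-3 + 16\right) + 19\right) = 6 + 2 \left(13 + 19\right) = 6 + 2 \cdot 32 = 6 + 64 = 70$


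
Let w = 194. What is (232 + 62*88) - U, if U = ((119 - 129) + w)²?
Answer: -28168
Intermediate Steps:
U = 33856 (U = ((119 - 129) + 194)² = (-10 + 194)² = 184² = 33856)
(232 + 62*88) - U = (232 + 62*88) - 1*33856 = (232 + 5456) - 33856 = 5688 - 33856 = -28168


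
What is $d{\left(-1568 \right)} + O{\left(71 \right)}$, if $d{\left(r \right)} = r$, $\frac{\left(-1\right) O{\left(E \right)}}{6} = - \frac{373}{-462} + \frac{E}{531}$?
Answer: $- \frac{21447227}{13629} \approx -1573.6$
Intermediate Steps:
$O{\left(E \right)} = - \frac{373}{77} - \frac{2 E}{177}$ ($O{\left(E \right)} = - 6 \left(- \frac{373}{-462} + \frac{E}{531}\right) = - 6 \left(\left(-373\right) \left(- \frac{1}{462}\right) + E \frac{1}{531}\right) = - 6 \left(\frac{373}{462} + \frac{E}{531}\right) = - \frac{373}{77} - \frac{2 E}{177}$)
$d{\left(-1568 \right)} + O{\left(71 \right)} = -1568 - \frac{76955}{13629} = - \frac{21447227}{13629}$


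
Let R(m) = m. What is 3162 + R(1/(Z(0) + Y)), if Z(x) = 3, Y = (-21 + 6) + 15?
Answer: 9487/3 ≈ 3162.3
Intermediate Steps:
Y = 0 (Y = -15 + 15 = 0)
3162 + R(1/(Z(0) + Y)) = 3162 + 1/(3 + 0) = 3162 + 1/3 = 3162 + ⅓ = 9487/3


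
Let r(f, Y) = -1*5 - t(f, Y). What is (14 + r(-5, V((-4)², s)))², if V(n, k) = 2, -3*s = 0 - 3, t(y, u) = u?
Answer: 49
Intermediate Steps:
s = 1 (s = -(0 - 3)/3 = -⅓*(-3) = 1)
r(f, Y) = -5 - Y (r(f, Y) = -1*5 - Y = -5 - Y)
(14 + r(-5, V((-4)², s)))² = (14 + (-5 - 1*2))² = (14 + (-5 - 2))² = (14 - 7)² = 7² = 49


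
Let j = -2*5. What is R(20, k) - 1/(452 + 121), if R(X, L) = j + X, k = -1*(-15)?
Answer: 5729/573 ≈ 9.9983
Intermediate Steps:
k = 15
j = -10
R(X, L) = -10 + X
R(20, k) - 1/(452 + 121) = (-10 + 20) - 1/(452 + 121) = 10 - 1/573 = 5729/573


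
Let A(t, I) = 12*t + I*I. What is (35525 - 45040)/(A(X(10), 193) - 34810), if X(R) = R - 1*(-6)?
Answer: -9515/2631 ≈ -3.6165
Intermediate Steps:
X(R) = 6 + R (X(R) = R + 6 = 6 + R)
A(t, I) = I² + 12*t (A(t, I) = 12*t + I² = I² + 12*t)
(35525 - 45040)/(A(X(10), 193) - 34810) = (35525 - 45040)/((193² + 12*(6 + 10)) - 34810) = -9515/((37249 + 12*16) - 34810) = -9515/((37249 + 192) - 34810) = -9515/(37441 - 34810) = -9515/2631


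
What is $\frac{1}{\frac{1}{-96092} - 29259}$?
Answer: $- \frac{96092}{2811555829} \approx -3.4178 \cdot 10^{-5}$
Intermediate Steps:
$\frac{1}{\frac{1}{-96092} - 29259} = \frac{1}{- \frac{1}{96092} - 29259} = \frac{1}{- \frac{2811555829}{96092}} = - \frac{96092}{2811555829}$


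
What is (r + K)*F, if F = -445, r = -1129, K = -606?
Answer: 772075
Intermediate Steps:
(r + K)*F = (-1129 - 606)*(-445) = -1735*(-445) = 772075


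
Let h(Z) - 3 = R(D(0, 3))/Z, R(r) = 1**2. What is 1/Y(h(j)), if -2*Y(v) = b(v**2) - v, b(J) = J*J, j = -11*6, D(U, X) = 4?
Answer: -37949472/1449501769 ≈ -0.026181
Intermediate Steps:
j = -66
R(r) = 1
b(J) = J**2
h(Z) = 3 + 1/Z
Y(v) = v/2 - v**4/2 (Y(v) = -((v**2)**2 - v)/2 = -(v**4 - v)/2 = v/2 - v**4/2)
1/Y(h(j)) = 1/((3 + 1/(-66))*(1 - (3 + 1/(-66))**3)/2) = 1/((3 - 1/66)*(1 - (3 - 1/66)**3)/2) = 1/((1/2)*(197/66)*(1 - (197/66)**3)) = 1/((1/2)*(197/66)*(1 - 1*7645373/287496)) = 1/((1/2)*(197/66)*(1 - 7645373/287496)) = 1/((1/2)*(197/66)*(-7357877/287496)) = 1/(-1449501769/37949472) = -37949472/1449501769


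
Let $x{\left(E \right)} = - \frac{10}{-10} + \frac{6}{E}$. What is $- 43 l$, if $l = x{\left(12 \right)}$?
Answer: $- \frac{129}{2} \approx -64.5$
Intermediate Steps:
$x{\left(E \right)} = 1 + \frac{6}{E}$ ($x{\left(E \right)} = \left(-10\right) \left(- \frac{1}{10}\right) + \frac{6}{E} = 1 + \frac{6}{E}$)
$l = \frac{3}{2}$ ($l = \frac{6 + 12}{12} = \frac{1}{12} \cdot 18 = \frac{3}{2} \approx 1.5$)
$- 43 l = \left(-43\right) \frac{3}{2} = - \frac{129}{2}$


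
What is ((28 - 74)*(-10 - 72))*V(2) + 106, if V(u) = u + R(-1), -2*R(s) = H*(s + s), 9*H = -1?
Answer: 65078/9 ≈ 7230.9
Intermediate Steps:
H = -⅑ (H = (⅑)*(-1) = -⅑ ≈ -0.11111)
R(s) = s/9 (R(s) = -(-1)*(s + s)/18 = -(-1)*2*s/18 = -(-1)*s/9 = s/9)
V(u) = -⅑ + u (V(u) = u + (⅑)*(-1) = u - ⅑ = -⅑ + u)
((28 - 74)*(-10 - 72))*V(2) + 106 = ((28 - 74)*(-10 - 72))*(-⅑ + 2) + 106 = -46*(-82)*(17/9) + 106 = 3772*(17/9) + 106 = 64124/9 + 106 = 65078/9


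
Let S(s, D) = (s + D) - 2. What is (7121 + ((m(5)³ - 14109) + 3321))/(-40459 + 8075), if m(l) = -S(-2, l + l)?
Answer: 353/2944 ≈ 0.11990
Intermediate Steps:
S(s, D) = -2 + D + s (S(s, D) = (D + s) - 2 = -2 + D + s)
m(l) = 4 - 2*l (m(l) = -(-2 + (l + l) - 2) = -(-2 + 2*l - 2) = -(-4 + 2*l) = 4 - 2*l)
(7121 + ((m(5)³ - 14109) + 3321))/(-40459 + 8075) = (7121 + (((4 - 2*5)³ - 14109) + 3321))/(-40459 + 8075) = (7121 + (((4 - 10)³ - 14109) + 3321))/(-32384) = (7121 + (((-6)³ - 14109) + 3321))*(-1/32384) = (7121 + ((-216 - 14109) + 3321))*(-1/32384) = (7121 + (-14325 + 3321))*(-1/32384) = (7121 - 11004)*(-1/32384) = -3883*(-1/32384) = 353/2944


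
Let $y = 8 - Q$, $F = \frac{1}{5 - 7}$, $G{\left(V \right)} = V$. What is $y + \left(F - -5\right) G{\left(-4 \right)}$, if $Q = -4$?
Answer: $-6$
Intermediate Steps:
$F = - \frac{1}{2}$ ($F = \frac{1}{-2} = - \frac{1}{2} \approx -0.5$)
$y = 12$ ($y = 8 - -4 = 8 + 4 = 12$)
$y + \left(F - -5\right) G{\left(-4 \right)} = 12 + \left(- \frac{1}{2} - -5\right) \left(-4\right) = 12 + \left(- \frac{1}{2} + 5\right) \left(-4\right) = 12 + \frac{9}{2} \left(-4\right) = 12 - 18 = -6$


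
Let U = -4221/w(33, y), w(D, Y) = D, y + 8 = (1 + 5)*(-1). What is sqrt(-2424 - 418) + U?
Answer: -1407/11 + 7*I*sqrt(58) ≈ -127.91 + 53.31*I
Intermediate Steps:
y = -14 (y = -8 + (1 + 5)*(-1) = -8 + 6*(-1) = -8 - 6 = -14)
U = -1407/11 (U = -4221/33 = -4221*1/33 = -1407/11 ≈ -127.91)
sqrt(-2424 - 418) + U = sqrt(-2424 - 418) - 1407/11 = sqrt(-2842) - 1407/11 = 7*I*sqrt(58) - 1407/11 = -1407/11 + 7*I*sqrt(58)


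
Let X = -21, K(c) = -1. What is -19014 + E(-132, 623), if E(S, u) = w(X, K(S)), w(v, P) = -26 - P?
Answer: -19039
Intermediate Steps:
E(S, u) = -25 (E(S, u) = -26 - 1*(-1) = -26 + 1 = -25)
-19014 + E(-132, 623) = -19014 - 25 = -19039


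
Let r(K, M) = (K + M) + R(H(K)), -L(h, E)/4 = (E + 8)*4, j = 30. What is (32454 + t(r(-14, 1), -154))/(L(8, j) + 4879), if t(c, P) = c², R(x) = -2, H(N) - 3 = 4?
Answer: 32679/4271 ≈ 7.6514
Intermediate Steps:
H(N) = 7 (H(N) = 3 + 4 = 7)
L(h, E) = -128 - 16*E (L(h, E) = -4*(E + 8)*4 = -4*(8 + E)*4 = -4*(32 + 4*E) = -128 - 16*E)
r(K, M) = -2 + K + M (r(K, M) = (K + M) - 2 = -2 + K + M)
(32454 + t(r(-14, 1), -154))/(L(8, j) + 4879) = (32454 + (-2 - 14 + 1)²)/((-128 - 16*30) + 4879) = (32454 + (-15)²)/((-128 - 480) + 4879) = (32454 + 225)/(-608 + 4879) = 32679/4271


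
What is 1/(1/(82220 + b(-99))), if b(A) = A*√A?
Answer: 82220 - 297*I*√11 ≈ 82220.0 - 985.04*I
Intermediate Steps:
b(A) = A^(3/2)
1/(1/(82220 + b(-99))) = 1/(1/(82220 + (-99)^(3/2))) = 1/(1/(82220 - 297*I*√11)) = 82220 - 297*I*√11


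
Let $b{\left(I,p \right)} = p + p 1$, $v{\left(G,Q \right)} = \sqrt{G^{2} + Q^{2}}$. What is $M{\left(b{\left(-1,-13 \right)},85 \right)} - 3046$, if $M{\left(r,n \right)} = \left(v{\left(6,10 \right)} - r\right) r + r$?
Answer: $-3748 - 52 \sqrt{34} \approx -4051.2$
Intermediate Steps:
$b{\left(I,p \right)} = 2 p$ ($b{\left(I,p \right)} = p + p = 2 p$)
$M{\left(r,n \right)} = r + r \left(- r + 2 \sqrt{34}\right)$ ($M{\left(r,n \right)} = \left(\sqrt{6^{2} + 10^{2}} - r\right) r + r = \left(\sqrt{36 + 100} - r\right) r + r = \left(\sqrt{136} - r\right) r + r = \left(2 \sqrt{34} - r\right) r + r = \left(- r + 2 \sqrt{34}\right) r + r = r \left(- r + 2 \sqrt{34}\right) + r = r + r \left(- r + 2 \sqrt{34}\right)$)
$M{\left(b{\left(-1,-13 \right)},85 \right)} - 3046 = 2 \left(-13\right) \left(1 - 2 \left(-13\right) + 2 \sqrt{34}\right) - 3046 = - 26 \left(1 - -26 + 2 \sqrt{34}\right) - 3046 = - 26 \left(1 + 26 + 2 \sqrt{34}\right) - 3046 = - 26 \left(27 + 2 \sqrt{34}\right) - 3046 = \left(-702 - 52 \sqrt{34}\right) - 3046 = -3748 - 52 \sqrt{34}$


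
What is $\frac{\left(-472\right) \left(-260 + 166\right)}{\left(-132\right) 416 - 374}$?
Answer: $- \frac{22184}{27643} \approx -0.80252$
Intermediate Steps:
$\frac{\left(-472\right) \left(-260 + 166\right)}{\left(-132\right) 416 - 374} = \frac{\left(-472\right) \left(-94\right)}{-54912 - 374} = \frac{44368}{-55286} = 44368 \left(- \frac{1}{55286}\right) = - \frac{22184}{27643}$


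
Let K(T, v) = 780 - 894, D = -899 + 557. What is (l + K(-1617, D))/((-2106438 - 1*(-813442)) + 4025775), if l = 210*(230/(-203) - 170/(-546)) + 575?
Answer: 2529/23959481 ≈ 0.00010555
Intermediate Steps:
D = -342
K(T, v) = -114
l = 151725/377 (l = 210*(230*(-1/203) - 170*(-1/546)) + 575 = 210*(-230/203 + 85/273) + 575 = 210*(-6505/7917) + 575 = -65050/377 + 575 = 151725/377 ≈ 402.45)
(l + K(-1617, D))/((-2106438 - 1*(-813442)) + 4025775) = (151725/377 - 114)/((-2106438 - 1*(-813442)) + 4025775) = 108747/(377*((-2106438 + 813442) + 4025775)) = 108747/(377*(-1292996 + 4025775)) = (108747/377)/2732779 = (108747/377)*(1/2732779) = 2529/23959481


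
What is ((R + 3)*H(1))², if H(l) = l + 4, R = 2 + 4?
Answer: 2025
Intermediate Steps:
R = 6
H(l) = 4 + l
((R + 3)*H(1))² = ((6 + 3)*(4 + 1))² = (9*5)² = 45² = 2025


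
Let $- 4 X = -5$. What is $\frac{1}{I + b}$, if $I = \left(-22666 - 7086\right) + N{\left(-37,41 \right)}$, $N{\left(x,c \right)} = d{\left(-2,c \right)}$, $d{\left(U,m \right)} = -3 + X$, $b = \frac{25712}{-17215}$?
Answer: $- \frac{68860}{2048946073} \approx -3.3608 \cdot 10^{-5}$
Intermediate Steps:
$X = \frac{5}{4}$ ($X = \left(- \frac{1}{4}\right) \left(-5\right) = \frac{5}{4} \approx 1.25$)
$b = - \frac{25712}{17215}$ ($b = 25712 \left(- \frac{1}{17215}\right) = - \frac{25712}{17215} \approx -1.4936$)
$d{\left(U,m \right)} = - \frac{7}{4}$ ($d{\left(U,m \right)} = -3 + \frac{5}{4} = - \frac{7}{4}$)
$N{\left(x,c \right)} = - \frac{7}{4}$
$I = - \frac{119015}{4}$ ($I = \left(-22666 - 7086\right) - \frac{7}{4} = -29752 - \frac{7}{4} = - \frac{119015}{4} \approx -29754.0$)
$\frac{1}{I + b} = \frac{1}{- \frac{119015}{4} - \frac{25712}{17215}} = \frac{1}{- \frac{2048946073}{68860}} = - \frac{68860}{2048946073}$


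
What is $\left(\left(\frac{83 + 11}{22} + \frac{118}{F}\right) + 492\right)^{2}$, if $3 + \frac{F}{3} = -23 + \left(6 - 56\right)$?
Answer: $\frac{386482292329}{1572516} \approx 2.4577 \cdot 10^{5}$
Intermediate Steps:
$F = -228$ ($F = -9 + 3 \left(-23 + \left(6 - 56\right)\right) = -9 + 3 \left(-23 - 50\right) = -9 + 3 \left(-73\right) = -9 - 219 = -228$)
$\left(\left(\frac{83 + 11}{22} + \frac{118}{F}\right) + 492\right)^{2} = \left(\left(\frac{83 + 11}{22} + \frac{118}{-228}\right) + 492\right)^{2} = \left(\left(94 \cdot \frac{1}{22} + 118 \left(- \frac{1}{228}\right)\right) + 492\right)^{2} = \left(\left(\frac{47}{11} - \frac{59}{114}\right) + 492\right)^{2} = \left(\frac{4709}{1254} + 492\right)^{2} = \left(\frac{621677}{1254}\right)^{2} = \frac{386482292329}{1572516}$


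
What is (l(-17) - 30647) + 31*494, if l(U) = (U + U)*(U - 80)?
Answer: -12035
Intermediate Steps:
l(U) = 2*U*(-80 + U) (l(U) = (2*U)*(-80 + U) = 2*U*(-80 + U))
(l(-17) - 30647) + 31*494 = (2*(-17)*(-80 - 17) - 30647) + 31*494 = (2*(-17)*(-97) - 30647) + 15314 = (3298 - 30647) + 15314 = -27349 + 15314 = -12035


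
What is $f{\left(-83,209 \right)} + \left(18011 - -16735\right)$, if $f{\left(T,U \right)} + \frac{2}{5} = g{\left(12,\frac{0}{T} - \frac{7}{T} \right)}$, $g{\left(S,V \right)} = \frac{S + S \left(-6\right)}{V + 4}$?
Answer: $\frac{19622964}{565} \approx 34731.0$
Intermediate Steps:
$g{\left(S,V \right)} = - \frac{5 S}{4 + V}$ ($g{\left(S,V \right)} = \frac{S - 6 S}{4 + V} = \frac{\left(-5\right) S}{4 + V} = - \frac{5 S}{4 + V}$)
$f{\left(T,U \right)} = - \frac{2}{5} - \frac{60}{4 - \frac{7}{T}}$ ($f{\left(T,U \right)} = - \frac{2}{5} - \frac{60}{4 + \left(\frac{0}{T} - \frac{7}{T}\right)} = - \frac{2}{5} - \frac{60}{4 + \left(0 - \frac{7}{T}\right)} = - \frac{2}{5} - \frac{60}{4 - \frac{7}{T}}$)
$f{\left(-83,209 \right)} + \left(18011 - -16735\right) = \frac{14 \left(1 - -1826\right)}{5 \left(-7 + 4 \left(-83\right)\right)} + \left(18011 - -16735\right) = \frac{14 \left(1 + 1826\right)}{5 \left(-7 - 332\right)} + \left(18011 + 16735\right) = \frac{14}{5} \frac{1}{-339} \cdot 1827 + 34746 = \frac{14}{5} \left(- \frac{1}{339}\right) 1827 + 34746 = - \frac{8526}{565} + 34746 = \frac{19622964}{565}$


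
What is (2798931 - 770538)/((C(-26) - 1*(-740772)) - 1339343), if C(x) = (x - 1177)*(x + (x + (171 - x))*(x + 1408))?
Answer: -88191/12385333 ≈ -0.0071206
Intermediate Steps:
C(x) = (-1177 + x)*(240768 + 172*x) (C(x) = (-1177 + x)*(x + 171*(1408 + x)) = (-1177 + x)*(x + (240768 + 171*x)) = (-1177 + x)*(240768 + 172*x))
(2798931 - 770538)/((C(-26) - 1*(-740772)) - 1339343) = (2798931 - 770538)/(((-283383936 + 172*(-26)**2 + 38324*(-26)) - 1*(-740772)) - 1339343) = 2028393/(((-283383936 + 172*676 - 996424) + 740772) - 1339343) = 2028393/(((-283383936 + 116272 - 996424) + 740772) - 1339343) = 2028393/((-284264088 + 740772) - 1339343) = 2028393/(-283523316 - 1339343) = 2028393/(-284862659) = 2028393*(-1/284862659) = -88191/12385333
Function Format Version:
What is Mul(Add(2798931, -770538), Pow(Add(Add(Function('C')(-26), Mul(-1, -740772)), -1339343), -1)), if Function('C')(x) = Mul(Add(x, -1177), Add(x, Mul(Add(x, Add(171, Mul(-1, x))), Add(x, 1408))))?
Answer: Rational(-88191, 12385333) ≈ -0.0071206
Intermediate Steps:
Function('C')(x) = Mul(Add(-1177, x), Add(240768, Mul(172, x))) (Function('C')(x) = Mul(Add(-1177, x), Add(x, Mul(171, Add(1408, x)))) = Mul(Add(-1177, x), Add(x, Add(240768, Mul(171, x)))) = Mul(Add(-1177, x), Add(240768, Mul(172, x))))
Mul(Add(2798931, -770538), Pow(Add(Add(Function('C')(-26), Mul(-1, -740772)), -1339343), -1)) = Mul(Add(2798931, -770538), Pow(Add(Add(Add(-283383936, Mul(172, Pow(-26, 2)), Mul(38324, -26)), Mul(-1, -740772)), -1339343), -1)) = Mul(2028393, Pow(Add(Add(Add(-283383936, Mul(172, 676), -996424), 740772), -1339343), -1)) = Mul(2028393, Pow(Add(Add(Add(-283383936, 116272, -996424), 740772), -1339343), -1)) = Mul(2028393, Pow(Add(Add(-284264088, 740772), -1339343), -1)) = Mul(2028393, Pow(Add(-283523316, -1339343), -1)) = Mul(2028393, Pow(-284862659, -1)) = Mul(2028393, Rational(-1, 284862659)) = Rational(-88191, 12385333)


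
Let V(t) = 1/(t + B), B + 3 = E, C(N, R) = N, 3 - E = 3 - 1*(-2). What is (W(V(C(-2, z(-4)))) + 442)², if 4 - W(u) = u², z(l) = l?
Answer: 477553609/2401 ≈ 1.9890e+5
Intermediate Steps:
E = -2 (E = 3 - (3 - 1*(-2)) = 3 - (3 + 2) = 3 - 1*5 = 3 - 5 = -2)
B = -5 (B = -3 - 2 = -5)
V(t) = 1/(-5 + t) (V(t) = 1/(t - 5) = 1/(-5 + t))
W(u) = 4 - u²
(W(V(C(-2, z(-4)))) + 442)² = ((4 - (1/(-5 - 2))²) + 442)² = ((4 - (1/(-7))²) + 442)² = ((4 - (-⅐)²) + 442)² = ((4 - 1*1/49) + 442)² = ((4 - 1/49) + 442)² = (195/49 + 442)² = (21853/49)² = 477553609/2401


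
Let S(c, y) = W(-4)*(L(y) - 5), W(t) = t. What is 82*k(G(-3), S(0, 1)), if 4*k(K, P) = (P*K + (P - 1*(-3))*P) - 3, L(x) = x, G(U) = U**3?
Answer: -5371/2 ≈ -2685.5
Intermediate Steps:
S(c, y) = 20 - 4*y (S(c, y) = -4*(y - 5) = -4*(-5 + y) = 20 - 4*y)
k(K, P) = -3/4 + K*P/4 + P*(3 + P)/4 (k(K, P) = ((P*K + (P - 1*(-3))*P) - 3)/4 = ((K*P + (P + 3)*P) - 3)/4 = ((K*P + (3 + P)*P) - 3)/4 = ((K*P + P*(3 + P)) - 3)/4 = (-3 + K*P + P*(3 + P))/4 = -3/4 + K*P/4 + P*(3 + P)/4)
82*k(G(-3), S(0, 1)) = 82*(-3/4 + (20 - 4*1)**2/4 + 3*(20 - 4*1)/4 + (1/4)*(-3)**3*(20 - 4*1)) = 82*(-3/4 + (20 - 4)**2/4 + 3*(20 - 4)/4 + (1/4)*(-27)*(20 - 4)) = 82*(-3/4 + (1/4)*16**2 + (3/4)*16 + (1/4)*(-27)*16) = 82*(-3/4 + (1/4)*256 + 12 - 108) = 82*(-3/4 + 64 + 12 - 108) = 82*(-131/4) = -5371/2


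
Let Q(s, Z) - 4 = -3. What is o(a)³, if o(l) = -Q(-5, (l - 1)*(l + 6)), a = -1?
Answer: -1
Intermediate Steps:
Q(s, Z) = 1 (Q(s, Z) = 4 - 3 = 1)
o(l) = -1 (o(l) = -1*1 = -1)
o(a)³ = (-1)³ = -1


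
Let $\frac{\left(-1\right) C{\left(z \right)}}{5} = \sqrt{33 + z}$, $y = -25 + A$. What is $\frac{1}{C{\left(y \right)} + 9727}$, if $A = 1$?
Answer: $\frac{1}{9712} \approx 0.00010297$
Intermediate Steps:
$y = -24$ ($y = -25 + 1 = -24$)
$C{\left(z \right)} = - 5 \sqrt{33 + z}$
$\frac{1}{C{\left(y \right)} + 9727} = \frac{1}{- 5 \sqrt{33 - 24} + 9727} = \frac{1}{- 5 \sqrt{9} + 9727} = \frac{1}{\left(-5\right) 3 + 9727} = \frac{1}{-15 + 9727} = \frac{1}{9712}$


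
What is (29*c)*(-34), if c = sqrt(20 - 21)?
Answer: -986*I ≈ -986.0*I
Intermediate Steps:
c = I (c = sqrt(-1) = I ≈ 1.0*I)
(29*c)*(-34) = (29*I)*(-34) = -986*I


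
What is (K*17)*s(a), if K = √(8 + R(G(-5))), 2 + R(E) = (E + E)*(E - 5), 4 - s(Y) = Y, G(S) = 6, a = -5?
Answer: 459*√2 ≈ 649.12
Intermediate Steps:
s(Y) = 4 - Y
R(E) = -2 + 2*E*(-5 + E) (R(E) = -2 + (E + E)*(E - 5) = -2 + (2*E)*(-5 + E) = -2 + 2*E*(-5 + E))
K = 3*√2 (K = √(8 + (-2 - 10*6 + 2*6²)) = √(8 + (-2 - 60 + 2*36)) = √(8 + (-2 - 60 + 72)) = √(8 + 10) = √18 = 3*√2 ≈ 4.2426)
(K*17)*s(a) = ((3*√2)*17)*(4 - 1*(-5)) = (51*√2)*(4 + 5) = (51*√2)*9 = 459*√2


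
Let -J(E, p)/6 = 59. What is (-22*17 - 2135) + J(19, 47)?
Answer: -2863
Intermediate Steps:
J(E, p) = -354 (J(E, p) = -6*59 = -354)
(-22*17 - 2135) + J(19, 47) = (-22*17 - 2135) - 354 = (-374 - 2135) - 354 = -2509 - 354 = -2863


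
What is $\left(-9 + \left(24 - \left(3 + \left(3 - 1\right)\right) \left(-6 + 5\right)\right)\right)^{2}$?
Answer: $400$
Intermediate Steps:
$\left(-9 + \left(24 - \left(3 + \left(3 - 1\right)\right) \left(-6 + 5\right)\right)\right)^{2} = \left(-9 + \left(24 - \left(3 + \left(3 - 1\right)\right) \left(-1\right)\right)\right)^{2} = \left(-9 + \left(24 - \left(3 + 2\right) \left(-1\right)\right)\right)^{2} = \left(-9 + \left(24 - 5 \left(-1\right)\right)\right)^{2} = \left(-9 + \left(24 - -5\right)\right)^{2} = \left(-9 + \left(24 + 5\right)\right)^{2} = \left(-9 + 29\right)^{2} = 20^{2} = 400$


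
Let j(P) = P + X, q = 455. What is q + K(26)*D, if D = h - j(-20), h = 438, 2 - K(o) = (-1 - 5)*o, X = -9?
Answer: 74241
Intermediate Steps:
K(o) = 2 + 6*o (K(o) = 2 - (-1 - 5)*o = 2 - (-6)*o = 2 + 6*o)
j(P) = -9 + P (j(P) = P - 9 = -9 + P)
D = 467 (D = 438 - (-9 - 20) = 438 - 1*(-29) = 438 + 29 = 467)
q + K(26)*D = 455 + (2 + 6*26)*467 = 455 + (2 + 156)*467 = 455 + 158*467 = 455 + 73786 = 74241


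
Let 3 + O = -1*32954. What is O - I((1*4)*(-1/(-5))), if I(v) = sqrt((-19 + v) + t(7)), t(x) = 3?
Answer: -32957 - 2*I*sqrt(95)/5 ≈ -32957.0 - 3.8987*I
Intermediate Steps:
O = -32957 (O = -3 - 1*32954 = -3 - 32954 = -32957)
I(v) = sqrt(-16 + v) (I(v) = sqrt((-19 + v) + 3) = sqrt(-16 + v))
O - I((1*4)*(-1/(-5))) = -32957 - sqrt(-16 + (1*4)*(-1/(-5))) = -32957 - sqrt(-16 + 4*(-1*(-1/5))) = -32957 - sqrt(-16 + 4*(1/5)) = -32957 - sqrt(-16 + 4/5) = -32957 - sqrt(-76/5) = -32957 - 2*I*sqrt(95)/5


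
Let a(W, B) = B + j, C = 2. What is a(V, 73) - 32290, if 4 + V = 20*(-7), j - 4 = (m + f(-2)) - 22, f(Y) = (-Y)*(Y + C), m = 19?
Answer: -32216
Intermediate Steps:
f(Y) = -Y*(2 + Y) (f(Y) = (-Y)*(Y + 2) = (-Y)*(2 + Y) = -Y*(2 + Y))
j = 1 (j = 4 + ((19 - 1*(-2)*(2 - 2)) - 22) = 4 + ((19 - 1*(-2)*0) - 22) = 4 + ((19 + 0) - 22) = 4 + (19 - 22) = 4 - 3 = 1)
V = -144 (V = -4 + 20*(-7) = -4 - 140 = -144)
a(W, B) = 1 + B (a(W, B) = B + 1 = 1 + B)
a(V, 73) - 32290 = (1 + 73) - 32290 = 74 - 32290 = -32216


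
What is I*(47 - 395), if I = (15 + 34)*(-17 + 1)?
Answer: 272832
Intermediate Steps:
I = -784 (I = 49*(-16) = -784)
I*(47 - 395) = -784*(47 - 395) = -784*(-348) = 272832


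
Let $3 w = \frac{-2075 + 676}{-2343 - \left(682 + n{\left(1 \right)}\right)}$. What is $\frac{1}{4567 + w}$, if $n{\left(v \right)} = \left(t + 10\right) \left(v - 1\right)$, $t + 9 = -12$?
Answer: $\frac{9075}{41446924} \approx 0.00021895$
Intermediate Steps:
$t = -21$ ($t = -9 - 12 = -21$)
$n{\left(v \right)} = 11 - 11 v$ ($n{\left(v \right)} = \left(-21 + 10\right) \left(v - 1\right) = - 11 \left(-1 + v\right) = 11 - 11 v$)
$w = \frac{1399}{9075}$ ($w = \frac{\left(-2075 + 676\right) \frac{1}{-2343 - \left(693 - 11\right)}}{3} = \frac{\left(-1399\right) \frac{1}{-2343 - 682}}{3} = \frac{\left(-1399\right) \frac{1}{-3025}}{3} = \frac{\left(-1399\right) \left(- \frac{1}{3025}\right)}{3} = \frac{1}{3} \cdot \frac{1399}{3025} = \frac{1399}{9075} \approx 0.15416$)
$\frac{1}{4567 + w} = \frac{1}{4567 + \frac{1399}{9075}} = \frac{1}{\frac{41446924}{9075}} = \frac{9075}{41446924}$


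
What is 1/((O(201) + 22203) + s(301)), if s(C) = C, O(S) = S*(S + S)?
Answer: 1/103306 ≈ 9.6800e-6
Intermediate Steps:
O(S) = 2*S**2 (O(S) = S*(2*S) = 2*S**2)
1/((O(201) + 22203) + s(301)) = 1/((2*201**2 + 22203) + 301) = 1/((2*40401 + 22203) + 301) = 1/((80802 + 22203) + 301) = 1/(103005 + 301) = 1/103306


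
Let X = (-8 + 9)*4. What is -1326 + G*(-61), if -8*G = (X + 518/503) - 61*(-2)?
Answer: -179771/503 ≈ -357.40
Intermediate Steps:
X = 4 (X = 1*4 = 4)
G = -7987/503 (G = -((4 + 518/503) - 61*(-2))/8 = -((4 + 518*(1/503)) + 122)/8 = -((4 + 518/503) + 122)/8 = -(2530/503 + 122)/8 = -⅛*63896/503 = -7987/503 ≈ -15.879)
-1326 + G*(-61) = -1326 - 7987/503*(-61) = -1326 + 487207/503 = -179771/503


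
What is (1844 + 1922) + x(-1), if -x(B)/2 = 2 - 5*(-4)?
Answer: 3722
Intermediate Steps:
x(B) = -44 (x(B) = -2*(2 - 5*(-4)) = -2*(2 + 20) = -2*22 = -44)
(1844 + 1922) + x(-1) = (1844 + 1922) - 44 = 3766 - 44 = 3722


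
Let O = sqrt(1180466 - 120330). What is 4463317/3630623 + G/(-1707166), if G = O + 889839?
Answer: 4388953089925/6198076144418 - sqrt(265034)/853583 ≈ 0.70751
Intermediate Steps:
O = 2*sqrt(265034) (O = sqrt(1060136) = 2*sqrt(265034) ≈ 1029.6)
G = 889839 + 2*sqrt(265034) (G = 2*sqrt(265034) + 889839 = 889839 + 2*sqrt(265034) ≈ 8.9087e+5)
4463317/3630623 + G/(-1707166) = 4463317/3630623 + (889839 + 2*sqrt(265034))/(-1707166) = 4463317*(1/3630623) + (889839 + 2*sqrt(265034))*(-1/1707166) = 4463317/3630623 + (-889839/1707166 - sqrt(265034)/853583) = 4388953089925/6198076144418 - sqrt(265034)/853583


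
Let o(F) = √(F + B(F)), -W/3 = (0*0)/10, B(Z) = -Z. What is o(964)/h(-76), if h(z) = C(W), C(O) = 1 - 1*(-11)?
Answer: 0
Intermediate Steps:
W = 0 (W = -3*0*0/10 = -0/10 = -3*0 = 0)
C(O) = 12 (C(O) = 1 + 11 = 12)
h(z) = 12
o(F) = 0 (o(F) = √(F - F) = √0 = 0)
o(964)/h(-76) = 0/12 = 0*(1/12) = 0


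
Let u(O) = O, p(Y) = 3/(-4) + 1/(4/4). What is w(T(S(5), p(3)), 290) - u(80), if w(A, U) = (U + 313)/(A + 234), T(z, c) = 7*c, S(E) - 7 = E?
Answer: -73028/943 ≈ -77.442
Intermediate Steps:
S(E) = 7 + E
p(Y) = ¼ (p(Y) = 3*(-¼) + 1/(4*(¼)) = -¾ + 1/1 = -¾ + 1*1 = -¾ + 1 = ¼)
w(A, U) = (313 + U)/(234 + A)
w(T(S(5), p(3)), 290) - u(80) = (313 + 290)/(234 + 7*(¼)) - 1*80 = 603/(234 + 7/4) - 80 = 603/(943/4) - 80 = (4/943)*603 - 80 = 2412/943 - 80 = -73028/943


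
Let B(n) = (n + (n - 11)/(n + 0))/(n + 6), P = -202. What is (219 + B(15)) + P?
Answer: 5584/315 ≈ 17.727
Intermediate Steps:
B(n) = (n + (-11 + n)/n)/(6 + n)
(219 + B(15)) + P = (219 + (-11 + 15 + 15**2)/(15*(6 + 15))) - 202 = (219 + (1/15)*(-11 + 15 + 225)/21) - 202 = (219 + (1/15)*(1/21)*229) - 202 = (219 + 229/315) - 202 = 69214/315 - 202 = 5584/315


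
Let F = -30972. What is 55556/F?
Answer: -13889/7743 ≈ -1.7937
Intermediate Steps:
55556/F = 55556/(-30972) = 55556*(-1/30972) = -13889/7743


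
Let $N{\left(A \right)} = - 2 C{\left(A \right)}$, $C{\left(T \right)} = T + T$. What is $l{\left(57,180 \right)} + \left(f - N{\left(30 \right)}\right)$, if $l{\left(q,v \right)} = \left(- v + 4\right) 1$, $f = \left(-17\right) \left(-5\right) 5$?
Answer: $369$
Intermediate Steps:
$C{\left(T \right)} = 2 T$
$f = 425$ ($f = 85 \cdot 5 = 425$)
$N{\left(A \right)} = - 4 A$ ($N{\left(A \right)} = - 2 \cdot 2 A = - 4 A$)
$l{\left(q,v \right)} = 4 - v$ ($l{\left(q,v \right)} = \left(4 - v\right) 1 = 4 - v$)
$l{\left(57,180 \right)} + \left(f - N{\left(30 \right)}\right) = \left(4 - 180\right) + \left(425 - \left(-4\right) 30\right) = \left(4 - 180\right) + \left(425 - -120\right) = -176 + \left(425 + 120\right) = -176 + 545 = 369$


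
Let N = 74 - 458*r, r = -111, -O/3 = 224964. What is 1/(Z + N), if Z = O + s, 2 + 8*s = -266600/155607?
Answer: -622428/388382912347 ≈ -1.6026e-6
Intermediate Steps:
O = -674892 (O = -3*224964 = -674892)
s = -288907/622428 (s = -1/4 + (-266600/155607)/8 = -1/4 + (-266600*1/155607)/8 = -1/4 + (1/8)*(-266600/155607) = -1/4 - 33325/155607 = -288907/622428 ≈ -0.46416)
Z = -420071966683/622428 (Z = -674892 - 288907/622428 = -420071966683/622428 ≈ -6.7489e+5)
N = 50912 (N = 74 - 458*(-111) = 74 + 50838 = 50912)
1/(Z + N) = 1/(-420071966683/622428 + 50912) = 1/(-388382912347/622428) = -622428/388382912347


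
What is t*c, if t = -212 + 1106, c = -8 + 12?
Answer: 3576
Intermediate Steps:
c = 4
t = 894
t*c = 894*4 = 3576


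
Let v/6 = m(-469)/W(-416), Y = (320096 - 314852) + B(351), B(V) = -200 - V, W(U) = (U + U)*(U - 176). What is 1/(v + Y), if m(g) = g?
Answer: 246272/1155753089 ≈ 0.00021308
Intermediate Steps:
W(U) = 2*U*(-176 + U) (W(U) = (2*U)*(-176 + U) = 2*U*(-176 + U))
Y = 4693 (Y = (320096 - 314852) + (-200 - 1*351) = 5244 + (-200 - 351) = 5244 - 551 = 4693)
v = -1407/246272 (v = 6*(-469*(-1/(832*(-176 - 416)))) = 6*(-469/(2*(-416)*(-592))) = 6*(-469/492544) = -1407/246272 ≈ -0.0057132)
1/(v + Y) = 1/(-1407/246272 + 4693) = 1/(1155753089/246272) = 246272/1155753089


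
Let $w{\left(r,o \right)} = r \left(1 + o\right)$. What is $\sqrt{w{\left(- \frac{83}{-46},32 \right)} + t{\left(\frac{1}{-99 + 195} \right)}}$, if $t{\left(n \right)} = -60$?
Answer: $\frac{i \sqrt{966}}{46} \approx 0.67566 i$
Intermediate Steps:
$\sqrt{w{\left(- \frac{83}{-46},32 \right)} + t{\left(\frac{1}{-99 + 195} \right)}} = \sqrt{- \frac{83}{-46} \left(1 + 32\right) - 60} = \sqrt{\left(-83\right) \left(- \frac{1}{46}\right) 33 - 60} = \sqrt{\frac{83}{46} \cdot 33 - 60} = \sqrt{\frac{2739}{46} - 60} = \sqrt{- \frac{21}{46}} = \frac{i \sqrt{966}}{46}$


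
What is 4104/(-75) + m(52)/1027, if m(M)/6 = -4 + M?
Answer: -1397736/25675 ≈ -54.440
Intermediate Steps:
m(M) = -24 + 6*M (m(M) = 6*(-4 + M) = -24 + 6*M)
4104/(-75) + m(52)/1027 = 4104/(-75) + (-24 + 6*52)/1027 = 4104*(-1/75) + (-24 + 312)*(1/1027) = -1368/25 + 288*(1/1027) = -1368/25 + 288/1027 = -1397736/25675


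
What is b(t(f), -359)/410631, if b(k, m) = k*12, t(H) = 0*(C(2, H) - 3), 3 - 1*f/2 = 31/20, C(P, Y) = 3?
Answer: 0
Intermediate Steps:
f = 29/10 (f = 6 - 62/20 = 6 - 2*31/20 = 6 - 31/10 = 29/10 ≈ 2.9000)
t(H) = 0 (t(H) = 0*(3 - 3) = 0*0 = 0)
b(k, m) = 12*k
b(t(f), -359)/410631 = (12*0)/410631 = 0*(1/410631) = 0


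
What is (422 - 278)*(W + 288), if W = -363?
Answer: -10800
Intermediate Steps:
(422 - 278)*(W + 288) = (422 - 278)*(-363 + 288) = 144*(-75) = -10800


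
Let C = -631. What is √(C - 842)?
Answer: I*√1473 ≈ 38.38*I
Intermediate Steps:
√(C - 842) = √(-631 - 842) = √(-1473) = I*√1473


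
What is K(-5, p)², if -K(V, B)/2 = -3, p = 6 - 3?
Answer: 36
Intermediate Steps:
p = 3
K(V, B) = 6 (K(V, B) = -2*(-3) = 6)
K(-5, p)² = 6² = 36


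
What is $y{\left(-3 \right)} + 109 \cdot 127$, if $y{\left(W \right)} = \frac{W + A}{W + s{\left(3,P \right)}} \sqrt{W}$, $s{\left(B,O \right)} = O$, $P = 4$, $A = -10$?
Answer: $13843 - 13 i \sqrt{3} \approx 13843.0 - 22.517 i$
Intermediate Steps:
$y{\left(W \right)} = \frac{\sqrt{W} \left(-10 + W\right)}{4 + W}$ ($y{\left(W \right)} = \frac{W - 10}{W + 4} \sqrt{W} = \frac{-10 + W}{4 + W} \sqrt{W} = \frac{\sqrt{W} \left(-10 + W\right)}{4 + W}$)
$y{\left(-3 \right)} + 109 \cdot 127 = \frac{\sqrt{-3} \left(-10 - 3\right)}{4 - 3} + 109 \cdot 127 = i \sqrt{3} \cdot 1^{-1} \left(-13\right) + 13843 = i \sqrt{3} \cdot 1 \left(-13\right) + 13843 = - 13 i \sqrt{3} + 13843 = 13843 - 13 i \sqrt{3}$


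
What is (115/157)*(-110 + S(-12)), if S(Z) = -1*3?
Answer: -12995/157 ≈ -82.771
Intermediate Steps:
S(Z) = -3
(115/157)*(-110 + S(-12)) = (115/157)*(-110 - 3) = (115*(1/157))*(-113) = (115/157)*(-113) = -12995/157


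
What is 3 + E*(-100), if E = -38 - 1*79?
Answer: 11703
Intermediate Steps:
E = -117 (E = -38 - 79 = -117)
3 + E*(-100) = 3 - 117*(-100) = 3 + 11700 = 11703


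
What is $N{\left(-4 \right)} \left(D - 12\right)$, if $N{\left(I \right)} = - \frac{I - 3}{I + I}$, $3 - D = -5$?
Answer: $\frac{7}{2} \approx 3.5$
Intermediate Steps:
$D = 8$ ($D = 3 - -5 = 3 + 5 = 8$)
$N{\left(I \right)} = - \frac{-3 + I}{2 I}$
$N{\left(-4 \right)} \left(D - 12\right) = \frac{3 - -4}{2 \left(-4\right)} \left(8 - 12\right) = \frac{1}{2} \left(- \frac{1}{4}\right) \left(3 + 4\right) \left(-4\right) = \frac{1}{2} \left(- \frac{1}{4}\right) 7 \left(-4\right) = \left(- \frac{7}{8}\right) \left(-4\right) = \frac{7}{2}$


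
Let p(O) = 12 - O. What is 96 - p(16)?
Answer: 100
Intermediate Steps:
96 - p(16) = 96 - (12 - 1*16) = 96 - (12 - 16) = 96 - 1*(-4) = 96 + 4 = 100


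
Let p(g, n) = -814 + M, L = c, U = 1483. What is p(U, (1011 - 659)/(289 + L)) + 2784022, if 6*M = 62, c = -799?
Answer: 8349655/3 ≈ 2.7832e+6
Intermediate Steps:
L = -799
M = 31/3 (M = (⅙)*62 = 31/3 ≈ 10.333)
p(g, n) = -2411/3 (p(g, n) = -814 + 31/3 = -2411/3)
p(U, (1011 - 659)/(289 + L)) + 2784022 = -2411/3 + 2784022 = 8349655/3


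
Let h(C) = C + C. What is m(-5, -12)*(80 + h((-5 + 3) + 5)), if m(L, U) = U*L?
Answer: 5160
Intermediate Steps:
m(L, U) = L*U
h(C) = 2*C
m(-5, -12)*(80 + h((-5 + 3) + 5)) = (-5*(-12))*(80 + 2*((-5 + 3) + 5)) = 60*(80 + 2*(-2 + 5)) = 60*(80 + 2*3) = 60*(80 + 6) = 60*86 = 5160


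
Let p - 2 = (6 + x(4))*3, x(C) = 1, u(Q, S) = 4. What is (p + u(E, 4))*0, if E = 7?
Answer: 0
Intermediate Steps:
p = 23 (p = 2 + (6 + 1)*3 = 2 + 7*3 = 2 + 21 = 23)
(p + u(E, 4))*0 = (23 + 4)*0 = 27*0 = 0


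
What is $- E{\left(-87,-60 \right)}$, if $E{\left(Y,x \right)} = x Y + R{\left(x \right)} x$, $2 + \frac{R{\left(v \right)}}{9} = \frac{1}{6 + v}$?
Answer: $-6310$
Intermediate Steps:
$R{\left(v \right)} = -18 + \frac{9}{6 + v}$
$E{\left(Y,x \right)} = Y x + \frac{9 x \left(-11 - 2 x\right)}{6 + x}$ ($E{\left(Y,x \right)} = x Y + \frac{9 \left(-11 - 2 x\right)}{6 + x} x = Y x + \frac{9 x \left(-11 - 2 x\right)}{6 + x}$)
$- E{\left(-87,-60 \right)} = - \frac{\left(-60\right) \left(-99 - -1080 - 87 \left(6 - 60\right)\right)}{6 - 60} = - \frac{\left(-60\right) \left(-99 + 1080 - -4698\right)}{-54} = - \frac{\left(-60\right) \left(-1\right) \left(-99 + 1080 + 4698\right)}{54} = - \frac{\left(-60\right) \left(-1\right) 5679}{54} = \left(-1\right) 6310 = -6310$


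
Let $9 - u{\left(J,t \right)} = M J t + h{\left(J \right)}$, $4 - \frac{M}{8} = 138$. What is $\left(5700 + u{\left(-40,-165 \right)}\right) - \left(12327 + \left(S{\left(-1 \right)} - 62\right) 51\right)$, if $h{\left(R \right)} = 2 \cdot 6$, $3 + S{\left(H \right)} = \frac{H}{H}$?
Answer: $7071834$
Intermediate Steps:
$S{\left(H \right)} = -2$ ($S{\left(H \right)} = -3 + \frac{H}{H} = -3 + 1 = -2$)
$h{\left(R \right)} = 12$
$M = -1072$ ($M = 32 - 1104 = -1072$)
$u{\left(J,t \right)} = -3 + 1072 J t$ ($u{\left(J,t \right)} = 9 - \left(- 1072 J t + 12\right) = 9 - \left(12 - 1072 J t\right) = 9 + \left(-12 + 1072 J t\right) = -3 + 1072 J t$)
$\left(5700 + u{\left(-40,-165 \right)}\right) - \left(12327 + \left(S{\left(-1 \right)} - 62\right) 51\right) = \left(5700 - \left(3 + 42880 \left(-165\right)\right)\right) - \left(12327 + \left(-2 - 62\right) 51\right) = \left(5700 + \left(-3 + 7075200\right)\right) - \left(12327 - 3264\right) = \left(5700 + 7075197\right) - 9063 = 7080897 + \left(-12327 + 3264\right) = 7080897 - 9063 = 7071834$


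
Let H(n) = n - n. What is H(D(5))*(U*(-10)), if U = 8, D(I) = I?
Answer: 0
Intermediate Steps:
H(n) = 0
H(D(5))*(U*(-10)) = 0*(8*(-10)) = 0*(-80) = 0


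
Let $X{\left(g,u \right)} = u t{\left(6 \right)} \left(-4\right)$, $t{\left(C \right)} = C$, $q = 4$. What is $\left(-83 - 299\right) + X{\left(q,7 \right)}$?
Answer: $-550$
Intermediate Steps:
$X{\left(g,u \right)} = - 24 u$ ($X{\left(g,u \right)} = u 6 \left(-4\right) = 6 u \left(-4\right) = - 24 u$)
$\left(-83 - 299\right) + X{\left(q,7 \right)} = \left(-83 - 299\right) - 168 = -382 - 168 = -550$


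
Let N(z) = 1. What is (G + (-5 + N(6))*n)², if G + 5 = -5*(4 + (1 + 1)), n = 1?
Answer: 1521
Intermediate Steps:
G = -35 (G = -5 - 5*(4 + (1 + 1)) = -5 - 5*(4 + 2) = -5 - 5*6 = -5 - 30 = -35)
(G + (-5 + N(6))*n)² = (-35 + (-5 + 1)*1)² = (-35 - 4*1)² = (-35 - 4)² = (-39)² = 1521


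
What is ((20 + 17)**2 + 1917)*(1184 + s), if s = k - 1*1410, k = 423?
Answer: 647342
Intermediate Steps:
s = -987 (s = 423 - 1*1410 = 423 - 1410 = -987)
((20 + 17)**2 + 1917)*(1184 + s) = ((20 + 17)**2 + 1917)*(1184 - 987) = (37**2 + 1917)*197 = (1369 + 1917)*197 = 3286*197 = 647342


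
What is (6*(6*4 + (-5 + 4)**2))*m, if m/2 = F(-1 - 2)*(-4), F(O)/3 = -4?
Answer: 14400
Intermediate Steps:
F(O) = -12 (F(O) = 3*(-4) = -12)
m = 96 (m = 2*(-12*(-4)) = 2*48 = 96)
(6*(6*4 + (-5 + 4)**2))*m = (6*(6*4 + (-5 + 4)**2))*96 = (6*(24 + (-1)**2))*96 = (6*(24 + 1))*96 = (6*25)*96 = 150*96 = 14400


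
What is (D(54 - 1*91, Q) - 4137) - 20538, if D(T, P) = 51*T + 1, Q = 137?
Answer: -26561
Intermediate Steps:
D(T, P) = 1 + 51*T
(D(54 - 1*91, Q) - 4137) - 20538 = ((1 + 51*(54 - 1*91)) - 4137) - 20538 = ((1 + 51*(54 - 91)) - 4137) - 20538 = ((1 + 51*(-37)) - 4137) - 20538 = ((1 - 1887) - 4137) - 20538 = (-1886 - 4137) - 20538 = -6023 - 20538 = -26561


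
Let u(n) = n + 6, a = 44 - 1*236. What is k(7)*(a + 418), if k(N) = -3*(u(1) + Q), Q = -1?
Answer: -4068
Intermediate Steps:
a = -192 (a = 44 - 236 = -192)
u(n) = 6 + n
k(N) = -18 (k(N) = -3*((6 + 1) - 1) = -3*(7 - 1) = -3*6 = -18)
k(7)*(a + 418) = -18*(-192 + 418) = -18*226 = -4068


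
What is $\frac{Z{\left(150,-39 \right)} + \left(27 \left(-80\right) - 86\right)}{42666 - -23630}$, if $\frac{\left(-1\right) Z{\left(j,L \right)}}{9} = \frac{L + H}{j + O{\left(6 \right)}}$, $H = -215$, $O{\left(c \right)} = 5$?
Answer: $- \frac{86461}{2568970} \approx -0.033656$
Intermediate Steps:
$Z{\left(j,L \right)} = - \frac{9 \left(-215 + L\right)}{5 + j}$ ($Z{\left(j,L \right)} = - 9 \frac{L - 215}{j + 5} = - 9 \frac{-215 + L}{5 + j} = - \frac{9 \left(-215 + L\right)}{5 + j}$)
$\frac{Z{\left(150,-39 \right)} + \left(27 \left(-80\right) - 86\right)}{42666 - -23630} = \frac{\frac{9 \left(215 - -39\right)}{5 + 150} + \left(27 \left(-80\right) - 86\right)}{42666 - -23630} = \frac{\frac{9 \left(215 + 39\right)}{155} - 2246}{42666 + 23630} = \frac{9 \cdot \frac{1}{155} \cdot 254 - 2246}{66296} = \left(\frac{2286}{155} - 2246\right) \frac{1}{66296} = \left(- \frac{345844}{155}\right) \frac{1}{66296} = - \frac{86461}{2568970}$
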